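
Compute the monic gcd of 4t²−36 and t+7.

Apply the Euclidean algorithm:
  4t²−36 = (4t−28)(t+7) + (160)
  t+7 = ((1/160)t+7/160)(160) + (0)
The last nonzero remainder is the constant 160, so the polynomials are coprime and gcd = 1.

1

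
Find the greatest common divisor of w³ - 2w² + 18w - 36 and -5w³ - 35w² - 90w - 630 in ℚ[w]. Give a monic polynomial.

w² + 18

Apply the Euclidean algorithm:
  w³ - 2w² + 18w - 36 = (-1/5)(-5w³ - 35w² - 90w - 630) + (-9w² - 162)
  -5w³ - 35w² - 90w - 630 = ((5/9)w + 35/9)(-9w² - 162) + (0)
Last nonzero remainder: -9w² - 162. Dividing through by -9 gives the monic gcd w² + 18.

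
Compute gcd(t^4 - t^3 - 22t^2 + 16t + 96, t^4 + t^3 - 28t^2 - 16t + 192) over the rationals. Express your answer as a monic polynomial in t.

Repeated division with remainder:
  t^4 - t^3 - 22t^2 + 16t + 96 = (t^4 + t^3 - 28t^2 - 16t + 192) + (-2t^3 + 6t^2 + 32t - 96)
  t^4 + t^3 - 28t^2 - 16t + 192 = (-(1/2)t - 2)(-2t^3 + 6t^2 + 32t - 96) + (0)
Last nonzero remainder: -2t^3 + 6t^2 + 32t - 96. Dividing through by -2 gives the monic gcd t^3 - 3t^2 - 16t + 48.

t^3 - 3t^2 - 16t + 48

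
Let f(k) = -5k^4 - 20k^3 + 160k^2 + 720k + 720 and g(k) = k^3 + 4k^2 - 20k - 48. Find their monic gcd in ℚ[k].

k^2 + 8k + 12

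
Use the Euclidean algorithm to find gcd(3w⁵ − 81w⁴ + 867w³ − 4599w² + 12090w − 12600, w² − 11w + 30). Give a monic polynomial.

w² − 11w + 30

Apply the Euclidean algorithm:
  3w⁵ − 81w⁴ + 867w³ − 4599w² + 12090w − 12600 = (3w³ − 48w² + 249w − 420)(w² − 11w + 30) + (0)
The last nonzero remainder w² − 11w + 30 is already monic.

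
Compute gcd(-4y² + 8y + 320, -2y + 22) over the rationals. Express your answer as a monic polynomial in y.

1

Euclidean algorithm in ℚ[y]:
  -4y² + 8y + 320 = (2y + 18)(-2y + 22) + (-76)
  -2y + 22 = ((1/38)y - 11/38)(-76) + (0)
The last nonzero remainder is the constant -76, so the polynomials are coprime and gcd = 1.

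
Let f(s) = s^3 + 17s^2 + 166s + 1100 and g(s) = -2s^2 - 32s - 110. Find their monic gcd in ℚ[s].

s + 11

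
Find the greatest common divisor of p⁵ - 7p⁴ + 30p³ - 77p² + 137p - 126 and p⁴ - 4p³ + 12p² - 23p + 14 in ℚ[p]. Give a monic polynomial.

Repeated division with remainder:
  p⁵ - 7p⁴ + 30p³ - 77p² + 137p - 126 = (p - 3)(p⁴ - 4p³ + 12p² - 23p + 14) + (6p³ - 18p² + 54p - 84)
  p⁴ - 4p³ + 12p² - 23p + 14 = ((1/6)p - 1/6)(6p³ - 18p² + 54p - 84) + (0)
Last nonzero remainder: 6p³ - 18p² + 54p - 84. Dividing through by 6 gives the monic gcd p³ - 3p² + 9p - 14.

p³ - 3p² + 9p - 14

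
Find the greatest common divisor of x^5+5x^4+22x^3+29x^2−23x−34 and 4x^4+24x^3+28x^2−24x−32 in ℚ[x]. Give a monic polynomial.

x^3+2x^2−x−2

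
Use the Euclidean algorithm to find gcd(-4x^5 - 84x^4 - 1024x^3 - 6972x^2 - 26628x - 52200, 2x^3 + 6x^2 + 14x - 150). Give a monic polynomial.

Apply the Euclidean algorithm:
  -4x^5 - 84x^4 - 1024x^3 - 6972x^2 - 26628x - 52200 = (-2x^2 - 36x - 390)(2x^3 + 6x^2 + 14x - 150) + (-4428x^2 - 26568x - 110700)
  2x^3 + 6x^2 + 14x - 150 = (-(1/2214)x + 1/738)(-4428x^2 - 26568x - 110700) + (0)
Last nonzero remainder: -4428x^2 - 26568x - 110700. Dividing through by -4428 gives the monic gcd x^2 + 6x + 25.

x^2 + 6x + 25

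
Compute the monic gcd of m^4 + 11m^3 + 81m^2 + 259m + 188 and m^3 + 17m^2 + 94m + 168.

Euclidean algorithm in ℚ[m]:
  m^4 + 11m^3 + 81m^2 + 259m + 188 = (m - 6)(m^3 + 17m^2 + 94m + 168) + (89m^2 + 655m + 1196)
  m^3 + 17m^2 + 94m + 168 = ((1/89)m + 858/7921)(89m^2 + 655m + 1196) + ((76140/7921)m + 304560/7921)
  89m^2 + 655m + 1196 = ((704969/76140)m + 2368379/76140)((76140/7921)m + 304560/7921) + (0)
Last nonzero remainder: (76140/7921)m + 304560/7921. Dividing through by 76140/7921 gives the monic gcd m + 4.

m + 4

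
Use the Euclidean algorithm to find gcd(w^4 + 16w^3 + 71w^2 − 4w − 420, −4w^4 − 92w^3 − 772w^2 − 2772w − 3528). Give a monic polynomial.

w^2 + 13w + 42

Euclidean algorithm in ℚ[w]:
  w^4 + 16w^3 + 71w^2 − 4w − 420 = (−1/4)(−4w^4 − 92w^3 − 772w^2 − 2772w − 3528) + (−7w^3 − 122w^2 − 697w − 1302)
  −4w^4 − 92w^3 − 772w^2 − 2772w − 3528 = ((4/7)w + 156/49)(−7w^3 − 122w^2 − 697w − 1302) + ((720/49)w^2 + (9360/49)w + 4320/7)
  −7w^3 − 122w^2 − 697w − 1302 = (−(343/720)w − 1519/720)((720/49)w^2 + (9360/49)w + 4320/7) + (0)
Last nonzero remainder: (720/49)w^2 + (9360/49)w + 4320/7. Dividing through by 720/49 gives the monic gcd w^2 + 13w + 42.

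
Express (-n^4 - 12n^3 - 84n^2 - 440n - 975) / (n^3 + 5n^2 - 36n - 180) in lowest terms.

By polynomial division,
  -n^4 - 12n^3 - 84n^2 - 440n - 975 = (-n - 7)(n^3 + 5n^2 - 36n - 180) + (-85n^2 - 872n - 2235)
  n^3 + 5n^2 - 36n - 180 = (-(1/85)n + 447/7225)(-85n^2 - 872n - 2235) + (-(60291/7225)n - 60291/1445)
  -85n^2 - 872n - 2235 = ((614125/60291)n + 1076525/20097)(-(60291/7225)n - 60291/1445) + (0)
Last nonzero remainder: -(60291/7225)n - 60291/1445. Dividing through by -60291/7225 gives the monic gcd n + 5.
Cancel n + 5 from numerator and denominator to get the reduced form.

(-n^3 - 7n^2 - 49n - 195)/(n^2 - 36)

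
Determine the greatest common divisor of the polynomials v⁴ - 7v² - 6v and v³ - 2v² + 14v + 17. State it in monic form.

v + 1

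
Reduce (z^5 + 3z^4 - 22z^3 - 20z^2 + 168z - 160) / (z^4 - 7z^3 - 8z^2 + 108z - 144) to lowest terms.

Euclidean algorithm in ℚ[z]:
  z^5 + 3z^4 - 22z^3 - 20z^2 + 168z - 160 = (z + 10)(z^4 - 7z^3 - 8z^2 + 108z - 144) + (56z^3 - 48z^2 - 768z + 1280)
  z^4 - 7z^3 - 8z^2 + 108z - 144 = ((1/56)z - 43/392)(56z^3 - 48z^2 - 768z + 1280) + ((22/49)z^2 + (44/49)z - 176/49)
  56z^3 - 48z^2 - 768z + 1280 = ((1372/11)z - 3920/11)((22/49)z^2 + (44/49)z - 176/49) + (0)
Last nonzero remainder: (22/49)z^2 + (44/49)z - 176/49. Dividing through by 22/49 gives the monic gcd z^2 + 2z - 8.
Cancel z^2 + 2z - 8 from numerator and denominator to get the reduced form.

(z^3 + z^2 - 16z + 20)/(z^2 - 9z + 18)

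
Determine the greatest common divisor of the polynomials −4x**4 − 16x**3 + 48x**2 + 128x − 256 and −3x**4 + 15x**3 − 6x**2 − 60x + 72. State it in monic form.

x**2 − 4x + 4

By polynomial division,
  −4x**4 − 16x**3 + 48x**2 + 128x − 256 = (4/3)(−3x**4 + 15x**3 − 6x**2 − 60x + 72) + (−36x**3 + 56x**2 + 208x − 352)
  −3x**4 + 15x**3 − 6x**2 − 60x + 72 = ((1/12)x − 31/108)(−36x**3 + 56x**2 + 208x − 352) + (−(196/27)x**2 + (784/27)x − 784/27)
  −36x**3 + 56x**2 + 208x − 352 = ((243/49)x + 594/49)(−(196/27)x**2 + (784/27)x − 784/27) + (0)
Last nonzero remainder: −(196/27)x**2 + (784/27)x − 784/27. Dividing through by −196/27 gives the monic gcd x**2 − 4x + 4.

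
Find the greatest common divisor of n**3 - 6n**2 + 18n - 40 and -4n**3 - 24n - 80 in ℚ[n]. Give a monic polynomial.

Apply the Euclidean algorithm:
  n**3 - 6n**2 + 18n - 40 = (-1/4)(-4n**3 - 24n - 80) + (-6n**2 + 12n - 60)
  -4n**3 - 24n - 80 = ((2/3)n + 4/3)(-6n**2 + 12n - 60) + (0)
Last nonzero remainder: -6n**2 + 12n - 60. Dividing through by -6 gives the monic gcd n**2 - 2n + 10.

n**2 - 2n + 10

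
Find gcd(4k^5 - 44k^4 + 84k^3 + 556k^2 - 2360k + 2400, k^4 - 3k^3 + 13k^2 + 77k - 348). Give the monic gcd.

k^2 + k - 12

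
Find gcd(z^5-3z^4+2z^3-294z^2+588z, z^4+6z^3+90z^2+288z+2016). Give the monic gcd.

z^2+6z+42

Euclidean algorithm in ℚ[z]:
  z^5-3z^4+2z^3-294z^2+588z = (z-9)(z^4+6z^3+90z^2+288z+2016) + (-34z^3+228z^2+1164z+18144)
  z^4+6z^3+90z^2+288z+2016 = (-(1/34)z-108/289)(-34z^3+228z^2+1164z+18144) + ((60528/289)z^2+(363168/289)z+2542176/289)
  -34z^3+228z^2+1164z+18144 = (-(4913/30264)z+2601/1261)((60528/289)z^2+(363168/289)z+2542176/289) + (0)
Last nonzero remainder: (60528/289)z^2+(363168/289)z+2542176/289. Dividing through by 60528/289 gives the monic gcd z^2+6z+42.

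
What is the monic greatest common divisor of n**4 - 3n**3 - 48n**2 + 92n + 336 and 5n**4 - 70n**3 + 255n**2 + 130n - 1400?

n**3 - 9n**2 + 6n + 56

Apply the Euclidean algorithm:
  n**4 - 3n**3 - 48n**2 + 92n + 336 = (1/5)(5n**4 - 70n**3 + 255n**2 + 130n - 1400) + (11n**3 - 99n**2 + 66n + 616)
  5n**4 - 70n**3 + 255n**2 + 130n - 1400 = ((5/11)n - 25/11)(11n**3 - 99n**2 + 66n + 616) + (0)
Last nonzero remainder: 11n**3 - 99n**2 + 66n + 616. Dividing through by 11 gives the monic gcd n**3 - 9n**2 + 6n + 56.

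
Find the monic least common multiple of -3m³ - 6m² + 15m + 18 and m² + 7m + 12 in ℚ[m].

Euclidean algorithm in ℚ[m]:
  -3m³ - 6m² + 15m + 18 = (-3m + 15)(m² + 7m + 12) + (-54m - 162)
  m² + 7m + 12 = (-(1/54)m - 2/27)(-54m - 162) + (0)
Last nonzero remainder: -54m - 162. Dividing through by -54 gives the monic gcd m + 3.
Then lcm(f, g) = f·g / gcd(f, g); expanding and making the result monic gives the answer.

m⁴ + 6m³ + 3m² - 26m - 24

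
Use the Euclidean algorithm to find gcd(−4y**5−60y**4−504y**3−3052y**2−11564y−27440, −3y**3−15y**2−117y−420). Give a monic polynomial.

y**2+y+35

Apply the Euclidean algorithm:
  −4y**5−60y**4−504y**3−3052y**2−11564y−27440 = ((4/3)y**2+(40/3)y+148/3)(−3y**3−15y**2−117y−420) + (−192y**2−192y−6720)
  −3y**3−15y**2−117y−420 = ((1/64)y+1/16)(−192y**2−192y−6720) + (0)
Last nonzero remainder: −192y**2−192y−6720. Dividing through by −192 gives the monic gcd y**2+y+35.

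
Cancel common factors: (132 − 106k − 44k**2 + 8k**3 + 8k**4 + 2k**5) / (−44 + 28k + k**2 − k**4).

Apply the Euclidean algorithm:
  2k**5 + 8k**4 + 8k**3 − 44k**2 − 106k + 132 = (−2k − 8)(−k**4 + k**2 + 28k − 44) + (10k**3 + 20k**2 + 30k − 220)
  −k**4 + k**2 + 28k − 44 = (−(1/10)k + 1/5)(10k**3 + 20k**2 + 30k − 220) + (0)
Last nonzero remainder: 10k**3 + 20k**2 + 30k − 220. Dividing through by 10 gives the monic gcd k**3 + 2k**2 + 3k − 22.
Cancel k**3 + 2k**2 + 3k − 22 from numerator and denominator to get the reduced form.

(6 − 4k − 2k**2)/(−2 + k)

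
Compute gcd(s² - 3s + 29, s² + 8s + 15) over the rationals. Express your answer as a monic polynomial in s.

1

Euclidean algorithm in ℚ[s]:
  s² - 3s + 29 = (s² + 8s + 15) + (-11s + 14)
  s² + 8s + 15 = (-(1/11)s - 102/121)(-11s + 14) + (3243/121)
  -11s + 14 = (-(1331/3243)s + 1694/3243)(3243/121) + (0)
The last nonzero remainder is the constant 3243/121, so the polynomials are coprime and gcd = 1.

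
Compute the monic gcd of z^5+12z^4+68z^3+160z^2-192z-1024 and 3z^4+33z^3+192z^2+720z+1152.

Apply the Euclidean algorithm:
  z^5+12z^4+68z^3+160z^2-192z-1024 = ((1/3)z+1/3)(3z^4+33z^3+192z^2+720z+1152) + (-7z^3-144z^2-816z-1408)
  3z^4+33z^3+192z^2+720z+1152 = (-(3/7)z+201/49)(-7z^3-144z^2-816z-1408) + ((21216/49)z^2+(169728/49)z+339456/49)
  -7z^3-144z^2-816z-1408 = (-(343/21216)z-539/2652)((21216/49)z^2+(169728/49)z+339456/49) + (0)
Last nonzero remainder: (21216/49)z^2+(169728/49)z+339456/49. Dividing through by 21216/49 gives the monic gcd z^2+8z+16.

z^2+8z+16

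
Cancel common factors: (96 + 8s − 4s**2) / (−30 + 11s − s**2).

(16 + 4s)/(−5 + s)

By polynomial division,
  −4s**2 + 8s + 96 = (4)(−s**2 + 11s − 30) + (−36s + 216)
  −s**2 + 11s − 30 = ((1/36)s − 5/36)(−36s + 216) + (0)
Last nonzero remainder: −36s + 216. Dividing through by −36 gives the monic gcd s − 6.
Cancel s − 6 from numerator and denominator to get the reduced form.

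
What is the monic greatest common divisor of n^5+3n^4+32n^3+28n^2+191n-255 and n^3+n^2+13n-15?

n^3+n^2+13n-15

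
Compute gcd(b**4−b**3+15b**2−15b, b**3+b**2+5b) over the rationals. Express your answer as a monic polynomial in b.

Repeated division with remainder:
  b**4−b**3+15b**2−15b = (b−2)(b**3+b**2+5b) + (12b**2−5b)
  b**3+b**2+5b = ((1/12)b+17/144)(12b**2−5b) + ((805/144)b)
  12b**2−5b = ((1728/805)b−144/161)((805/144)b) + (0)
Last nonzero remainder: (805/144)b. Dividing through by 805/144 gives the monic gcd b.

b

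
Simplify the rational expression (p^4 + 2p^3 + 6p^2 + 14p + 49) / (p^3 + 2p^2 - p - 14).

Euclidean algorithm in ℚ[p]:
  p^4 + 2p^3 + 6p^2 + 14p + 49 = (p)(p^3 + 2p^2 - p - 14) + (7p^2 + 28p + 49)
  p^3 + 2p^2 - p - 14 = ((1/7)p - 2/7)(7p^2 + 28p + 49) + (0)
Last nonzero remainder: 7p^2 + 28p + 49. Dividing through by 7 gives the monic gcd p^2 + 4p + 7.
Cancel p^2 + 4p + 7 from numerator and denominator to get the reduced form.

(p^2 - 2p + 7)/(p - 2)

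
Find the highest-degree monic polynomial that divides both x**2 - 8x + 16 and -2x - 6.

1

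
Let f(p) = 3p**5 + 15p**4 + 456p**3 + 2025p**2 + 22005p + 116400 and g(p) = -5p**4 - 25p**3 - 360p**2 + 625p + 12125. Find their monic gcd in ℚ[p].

p**3 + 10p**2 + 122p + 485

By polynomial division,
  3p**5 + 15p**4 + 456p**3 + 2025p**2 + 22005p + 116400 = (-(3/5)p)(-5p**4 - 25p**3 - 360p**2 + 625p + 12125) + (240p**3 + 2400p**2 + 29280p + 116400)
  -5p**4 - 25p**3 - 360p**2 + 625p + 12125 = (-(1/48)p + 5/48)(240p**3 + 2400p**2 + 29280p + 116400) + (0)
Last nonzero remainder: 240p**3 + 2400p**2 + 29280p + 116400. Dividing through by 240 gives the monic gcd p**3 + 10p**2 + 122p + 485.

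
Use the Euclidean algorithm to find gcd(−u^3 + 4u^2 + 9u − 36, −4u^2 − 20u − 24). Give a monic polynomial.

Euclidean algorithm in ℚ[u]:
  −u^3 + 4u^2 + 9u − 36 = ((1/4)u − 9/4)(−4u^2 − 20u − 24) + (−30u − 90)
  −4u^2 − 20u − 24 = ((2/15)u + 4/15)(−30u − 90) + (0)
Last nonzero remainder: −30u − 90. Dividing through by −30 gives the monic gcd u + 3.

u + 3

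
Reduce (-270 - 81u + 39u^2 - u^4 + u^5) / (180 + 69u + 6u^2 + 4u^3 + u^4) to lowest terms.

(-6 - u + u^2)/(4 + u)

Apply the Euclidean algorithm:
  u^5 - u^4 + 39u^2 - 81u - 270 = (u - 5)(u^4 + 4u^3 + 6u^2 + 69u + 180) + (14u^3 + 84u + 630)
  u^4 + 4u^3 + 6u^2 + 69u + 180 = ((1/14)u + 2/7)(14u^3 + 84u + 630) + (0)
Last nonzero remainder: 14u^3 + 84u + 630. Dividing through by 14 gives the monic gcd u^3 + 6u + 45.
Cancel u^3 + 6u + 45 from numerator and denominator to get the reduced form.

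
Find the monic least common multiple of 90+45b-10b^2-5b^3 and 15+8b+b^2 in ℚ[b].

-90-63b+b^2+7b^3+b^4

By polynomial division,
  -5b^3-10b^2+45b+90 = (-5b+30)(b^2+8b+15) + (-120b-360)
  b^2+8b+15 = (-(1/120)b-1/24)(-120b-360) + (0)
Last nonzero remainder: -120b-360. Dividing through by -120 gives the monic gcd b+3.
Then lcm(f, g) = f·g / gcd(f, g); expanding and making the result monic gives the answer.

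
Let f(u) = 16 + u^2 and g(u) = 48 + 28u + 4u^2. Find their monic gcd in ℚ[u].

Repeated division with remainder:
  u^2 + 16 = (1/4)(4u^2 + 28u + 48) + (-7u + 4)
  4u^2 + 28u + 48 = (-(4/7)u - 212/49)(-7u + 4) + (3200/49)
  -7u + 4 = (-(343/3200)u + 49/800)(3200/49) + (0)
The last nonzero remainder is the constant 3200/49, so the polynomials are coprime and gcd = 1.

1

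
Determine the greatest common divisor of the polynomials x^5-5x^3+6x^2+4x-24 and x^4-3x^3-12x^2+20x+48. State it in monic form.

Euclidean algorithm in ℚ[x]:
  x^5-5x^3+6x^2+4x-24 = (x+3)(x^4-3x^3-12x^2+20x+48) + (16x^3+22x^2-104x-168)
  x^4-3x^3-12x^2+20x+48 = ((1/16)x-35/128)(16x^3+22x^2-104x-168) + ((33/64)x^2+(33/16)x+33/16)
  16x^3+22x^2-104x-168 = ((1024/33)x-896/11)((33/64)x^2+(33/16)x+33/16) + (0)
Last nonzero remainder: (33/64)x^2+(33/16)x+33/16. Dividing through by 33/64 gives the monic gcd x^2+4x+4.

x^2+4x+4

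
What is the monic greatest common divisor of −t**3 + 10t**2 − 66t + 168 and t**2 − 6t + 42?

t**2 − 6t + 42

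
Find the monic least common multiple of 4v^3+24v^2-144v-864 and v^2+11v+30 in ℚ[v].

v^4+11v^3-6v^2-396v-1080

By polynomial division,
  4v^3+24v^2-144v-864 = (4v-20)(v^2+11v+30) + (-44v-264)
  v^2+11v+30 = (-(1/44)v-5/44)(-44v-264) + (0)
Last nonzero remainder: -44v-264. Dividing through by -44 gives the monic gcd v+6.
Then lcm(f, g) = f·g / gcd(f, g); expanding and making the result monic gives the answer.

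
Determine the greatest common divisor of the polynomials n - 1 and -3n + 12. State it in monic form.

1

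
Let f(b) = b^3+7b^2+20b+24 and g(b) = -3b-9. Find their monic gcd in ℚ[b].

b+3

Euclidean algorithm in ℚ[b]:
  b^3+7b^2+20b+24 = (-(1/3)b^2-(4/3)b-8/3)(-3b-9) + (0)
Last nonzero remainder: -3b-9. Dividing through by -3 gives the monic gcd b+3.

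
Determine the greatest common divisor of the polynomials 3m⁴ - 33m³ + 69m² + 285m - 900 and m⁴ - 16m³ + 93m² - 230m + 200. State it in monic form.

m³ - 14m² + 65m - 100

Euclidean algorithm in ℚ[m]:
  3m⁴ - 33m³ + 69m² + 285m - 900 = (3)(m⁴ - 16m³ + 93m² - 230m + 200) + (15m³ - 210m² + 975m - 1500)
  m⁴ - 16m³ + 93m² - 230m + 200 = ((1/15)m - 2/15)(15m³ - 210m² + 975m - 1500) + (0)
Last nonzero remainder: 15m³ - 210m² + 975m - 1500. Dividing through by 15 gives the monic gcd m³ - 14m² + 65m - 100.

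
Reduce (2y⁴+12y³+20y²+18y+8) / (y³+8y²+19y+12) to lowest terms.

(2y²+2y+2)/(y+3)

Euclidean algorithm in ℚ[y]:
  2y⁴+12y³+20y²+18y+8 = (2y-4)(y³+8y²+19y+12) + (14y²+70y+56)
  y³+8y²+19y+12 = ((1/14)y+3/14)(14y²+70y+56) + (0)
Last nonzero remainder: 14y²+70y+56. Dividing through by 14 gives the monic gcd y²+5y+4.
Cancel y²+5y+4 from numerator and denominator to get the reduced form.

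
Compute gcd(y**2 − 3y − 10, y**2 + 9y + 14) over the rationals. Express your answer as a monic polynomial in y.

Euclidean algorithm in ℚ[y]:
  y**2 − 3y − 10 = (y**2 + 9y + 14) + (−12y − 24)
  y**2 + 9y + 14 = (−(1/12)y − 7/12)(−12y − 24) + (0)
Last nonzero remainder: −12y − 24. Dividing through by −12 gives the monic gcd y + 2.

y + 2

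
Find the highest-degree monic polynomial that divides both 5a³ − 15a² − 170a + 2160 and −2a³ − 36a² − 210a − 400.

Repeated division with remainder:
  5a³ − 15a² − 170a + 2160 = (−5/2)(−2a³ − 36a² − 210a − 400) + (−105a² − 695a + 1160)
  −2a³ − 36a² − 210a − 400 = ((2/105)a + 478/2205)(−105a² − 695a + 1160) + (−(35912/441)a − 287296/441)
  −105a² − 695a + 1160 = ((46305/35912)a − 63945/35912)(−(35912/441)a − 287296/441) + (0)
Last nonzero remainder: −(35912/441)a − 287296/441. Dividing through by −35912/441 gives the monic gcd a + 8.

a + 8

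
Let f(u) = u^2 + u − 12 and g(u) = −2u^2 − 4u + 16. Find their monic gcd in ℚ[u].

u + 4

Apply the Euclidean algorithm:
  u^2 + u − 12 = (−1/2)(−2u^2 − 4u + 16) + (−u − 4)
  −2u^2 − 4u + 16 = (2u − 4)(−u − 4) + (0)
Last nonzero remainder: −u − 4. Dividing through by −1 gives the monic gcd u + 4.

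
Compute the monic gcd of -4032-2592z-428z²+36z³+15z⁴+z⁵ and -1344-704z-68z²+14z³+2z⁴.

96+64z+14z²+z³

Apply the Euclidean algorithm:
  z⁵+15z⁴+36z³-428z²-2592z-4032 = ((1/2)z+4)(2z⁴+14z³-68z²-704z-1344) + (14z³+196z²+896z+1344)
  2z⁴+14z³-68z²-704z-1344 = ((1/7)z-1)(14z³+196z²+896z+1344) + (0)
Last nonzero remainder: 14z³+196z²+896z+1344. Dividing through by 14 gives the monic gcd z³+14z²+64z+96.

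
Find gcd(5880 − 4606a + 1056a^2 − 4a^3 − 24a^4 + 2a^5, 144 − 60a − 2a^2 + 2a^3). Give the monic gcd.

Repeated division with remainder:
  2a^5 − 24a^4 − 4a^3 + 1056a^2 − 4606a + 5880 = (a^2 − 11a + 17)(2a^3 − 2a^2 − 60a + 144) + (286a^2 − 2002a + 3432)
  2a^3 − 2a^2 − 60a + 144 = ((1/143)a + 6/143)(286a^2 − 2002a + 3432) + (0)
Last nonzero remainder: 286a^2 − 2002a + 3432. Dividing through by 286 gives the monic gcd a^2 − 7a + 12.

12 − 7a + a^2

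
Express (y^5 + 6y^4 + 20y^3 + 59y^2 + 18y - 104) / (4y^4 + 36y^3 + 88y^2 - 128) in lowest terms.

Euclidean algorithm in ℚ[y]:
  y^5 + 6y^4 + 20y^3 + 59y^2 + 18y - 104 = ((1/4)y - 3/4)(4y^4 + 36y^3 + 88y^2 - 128) + (25y^3 + 125y^2 + 50y - 200)
  4y^4 + 36y^3 + 88y^2 - 128 = ((4/25)y + 16/25)(25y^3 + 125y^2 + 50y - 200) + (0)
Last nonzero remainder: 25y^3 + 125y^2 + 50y - 200. Dividing through by 25 gives the monic gcd y^3 + 5y^2 + 2y - 8.
Cancel y^3 + 5y^2 + 2y - 8 from numerator and denominator to get the reduced form.

(y^2 + y + 13)/(4y + 16)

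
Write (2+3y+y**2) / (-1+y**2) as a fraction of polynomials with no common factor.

(2+y)/(-1+y)

Euclidean algorithm in ℚ[y]:
  y**2+3y+2 = (y**2-1) + (3y+3)
  y**2-1 = ((1/3)y-1/3)(3y+3) + (0)
Last nonzero remainder: 3y+3. Dividing through by 3 gives the monic gcd y+1.
Cancel y+1 from numerator and denominator to get the reduced form.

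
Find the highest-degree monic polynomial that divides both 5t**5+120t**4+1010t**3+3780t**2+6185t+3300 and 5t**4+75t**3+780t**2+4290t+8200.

Repeated division with remainder:
  5t**5+120t**4+1010t**3+3780t**2+6185t+3300 = (t+9)(5t**4+75t**3+780t**2+4290t+8200) + (-445t**3-7530t**2-40625t-70500)
  5t**4+75t**3+780t**2+4290t+8200 = (-(1/89)t+171/7921)(-445t**3-7530t**2-40625t-70500) + ((3850385/7921)t**2+(34653465/7921)t+77007700/7921)
  -445t**3-7530t**2-40625t-70500 = (-(704969/770077)t-5584305/770077)((3850385/7921)t**2+(34653465/7921)t+77007700/7921) + (0)
Last nonzero remainder: (3850385/7921)t**2+(34653465/7921)t+77007700/7921. Dividing through by 3850385/7921 gives the monic gcd t**2+9t+20.

t**2+9t+20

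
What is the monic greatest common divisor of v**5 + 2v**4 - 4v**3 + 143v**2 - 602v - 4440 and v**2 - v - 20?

v**2 - v - 20

Repeated division with remainder:
  v**5 + 2v**4 - 4v**3 + 143v**2 - 602v - 4440 = (v**3 + 3v**2 + 19v + 222)(v**2 - v - 20) + (0)
The last nonzero remainder v**2 - v - 20 is already monic.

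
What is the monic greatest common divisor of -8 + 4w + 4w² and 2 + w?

2 + w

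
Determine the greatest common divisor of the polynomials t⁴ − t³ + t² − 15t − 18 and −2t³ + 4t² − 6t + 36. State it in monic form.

t³ − 2t² + 3t − 18

Apply the Euclidean algorithm:
  t⁴ − t³ + t² − 15t − 18 = (−(1/2)t − 1/2)(−2t³ + 4t² − 6t + 36) + (0)
Last nonzero remainder: −2t³ + 4t² − 6t + 36. Dividing through by −2 gives the monic gcd t³ − 2t² + 3t − 18.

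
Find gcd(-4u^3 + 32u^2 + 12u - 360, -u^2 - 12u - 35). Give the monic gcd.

Repeated division with remainder:
  -4u^3 + 32u^2 + 12u - 360 = (4u - 80)(-u^2 - 12u - 35) + (-808u - 3160)
  -u^2 - 12u - 35 = ((1/808)u + 817/81608)(-808u - 3160) + (-34320/10201)
  -808u - 3160 = ((1030301/4290)u + 805879/858)(-34320/10201) + (0)
The last nonzero remainder is the constant -34320/10201, so the polynomials are coprime and gcd = 1.

1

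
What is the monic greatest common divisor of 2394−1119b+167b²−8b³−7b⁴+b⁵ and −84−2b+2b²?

−42−b+b²

Euclidean algorithm in ℚ[b]:
  b⁵−7b⁴−8b³+167b²−1119b+2394 = ((1/2)b³−3b²+14b−57/2)(2b²−2b−84) + (0)
Last nonzero remainder: 2b²−2b−84. Dividing through by 2 gives the monic gcd b²−b−42.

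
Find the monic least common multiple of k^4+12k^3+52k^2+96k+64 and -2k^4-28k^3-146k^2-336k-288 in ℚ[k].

Euclidean algorithm in ℚ[k]:
  k^4+12k^3+52k^2+96k+64 = (-1/2)(-2k^4-28k^3-146k^2-336k-288) + (-2k^3-21k^2-72k-80)
  -2k^4-28k^3-146k^2-336k-288 = (k+7/2)(-2k^3-21k^2-72k-80) + (-(1/2)k^2-4k-8)
  -2k^3-21k^2-72k-80 = (4k+10)(-(1/2)k^2-4k-8) + (0)
Last nonzero remainder: -(1/2)k^2-4k-8. Dividing through by -1/2 gives the monic gcd k^2+8k+16.
Then lcm(f, g) = f·g / gcd(f, g); expanding and making the result monic gives the answer.

k^6+18k^5+133k^4+516k^3+1108k^2+1248k+576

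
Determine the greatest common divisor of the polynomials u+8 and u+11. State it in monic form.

1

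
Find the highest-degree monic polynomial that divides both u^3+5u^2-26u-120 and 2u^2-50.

u-5

By polynomial division,
  u^3+5u^2-26u-120 = ((1/2)u+5/2)(2u^2-50) + (-u+5)
  2u^2-50 = (-2u-10)(-u+5) + (0)
Last nonzero remainder: -u+5. Dividing through by -1 gives the monic gcd u-5.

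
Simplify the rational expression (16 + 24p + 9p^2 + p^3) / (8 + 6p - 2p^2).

(-16 - 8p - p^2)/(-8 + 2p)

Euclidean algorithm in ℚ[p]:
  p^3 + 9p^2 + 24p + 16 = (-(1/2)p - 6)(-2p^2 + 6p + 8) + (64p + 64)
  -2p^2 + 6p + 8 = (-(1/32)p + 1/8)(64p + 64) + (0)
Last nonzero remainder: 64p + 64. Dividing through by 64 gives the monic gcd p + 1.
Cancel p + 1 from numerator and denominator to get the reduced form.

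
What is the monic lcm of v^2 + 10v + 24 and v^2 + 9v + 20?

v^3 + 15v^2 + 74v + 120

By polynomial division,
  v^2 + 10v + 24 = (v^2 + 9v + 20) + (v + 4)
  v^2 + 9v + 20 = (v + 5)(v + 4) + (0)
The last nonzero remainder v + 4 is already monic.
Then lcm(f, g) = f·g / gcd(f, g); expanding and making the result monic gives the answer.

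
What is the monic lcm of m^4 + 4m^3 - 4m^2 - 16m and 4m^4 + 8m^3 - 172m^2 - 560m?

m^6 + 2m^5 - 47m^4 - 148m^3 + 172m^2 + 560m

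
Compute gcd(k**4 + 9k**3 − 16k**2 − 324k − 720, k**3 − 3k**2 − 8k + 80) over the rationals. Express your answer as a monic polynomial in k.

k + 4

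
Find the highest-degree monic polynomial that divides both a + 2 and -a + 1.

By polynomial division,
  a + 2 = (-1)(-a + 1) + (3)
  -a + 1 = (-(1/3)a + 1/3)(3) + (0)
The last nonzero remainder is the constant 3, so the polynomials are coprime and gcd = 1.

1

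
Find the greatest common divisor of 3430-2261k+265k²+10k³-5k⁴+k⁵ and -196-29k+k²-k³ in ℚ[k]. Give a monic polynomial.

49-5k+k²

By polynomial division,
  k⁵-5k⁴+10k³+265k²-2261k+3430 = (-k²+4k+23)(-k³+k²-29k-196) + (162k²-810k+7938)
  -k³+k²-29k-196 = (-(1/162)k-2/81)(162k²-810k+7938) + (0)
Last nonzero remainder: 162k²-810k+7938. Dividing through by 162 gives the monic gcd k²-5k+49.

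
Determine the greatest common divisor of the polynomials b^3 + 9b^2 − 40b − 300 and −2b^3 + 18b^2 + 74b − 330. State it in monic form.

By polynomial division,
  b^3 + 9b^2 − 40b − 300 = (−1/2)(−2b^3 + 18b^2 + 74b − 330) + (18b^2 − 3b − 465)
  −2b^3 + 18b^2 + 74b − 330 = (−(1/9)b + 53/54)(18b^2 − 3b − 465) + ((455/18)b + 2275/18)
  18b^2 − 3b − 465 = ((324/455)b − 1674/455)((455/18)b + 2275/18) + (0)
Last nonzero remainder: (455/18)b + 2275/18. Dividing through by 455/18 gives the monic gcd b + 5.

b + 5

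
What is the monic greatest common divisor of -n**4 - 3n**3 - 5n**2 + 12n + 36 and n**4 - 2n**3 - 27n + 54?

Repeated division with remainder:
  -n**4 - 3n**3 - 5n**2 + 12n + 36 = (-1)(n**4 - 2n**3 - 27n + 54) + (-5n**3 - 5n**2 - 15n + 90)
  n**4 - 2n**3 - 27n + 54 = (-(1/5)n + 3/5)(-5n**3 - 5n**2 - 15n + 90) + (0)
Last nonzero remainder: -5n**3 - 5n**2 - 15n + 90. Dividing through by -5 gives the monic gcd n**3 + n**2 + 3n - 18.

n**3 + n**2 + 3n - 18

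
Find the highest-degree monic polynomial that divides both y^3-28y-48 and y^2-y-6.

Repeated division with remainder:
  y^3-28y-48 = (y+1)(y^2-y-6) + (-21y-42)
  y^2-y-6 = (-(1/21)y+1/7)(-21y-42) + (0)
Last nonzero remainder: -21y-42. Dividing through by -21 gives the monic gcd y+2.

y+2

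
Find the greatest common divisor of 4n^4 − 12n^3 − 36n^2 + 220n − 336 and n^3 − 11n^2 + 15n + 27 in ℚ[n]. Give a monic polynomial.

n − 3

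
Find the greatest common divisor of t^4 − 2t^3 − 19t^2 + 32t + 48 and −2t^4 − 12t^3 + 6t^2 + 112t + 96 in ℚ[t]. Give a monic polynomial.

Euclidean algorithm in ℚ[t]:
  t^4 − 2t^3 − 19t^2 + 32t + 48 = (−1/2)(−2t^4 − 12t^3 + 6t^2 + 112t + 96) + (−8t^3 − 16t^2 + 88t + 96)
  −2t^4 − 12t^3 + 6t^2 + 112t + 96 = ((1/4)t + 1)(−8t^3 − 16t^2 + 88t + 96) + (0)
Last nonzero remainder: −8t^3 − 16t^2 + 88t + 96. Dividing through by −8 gives the monic gcd t^3 + 2t^2 − 11t − 12.

t^3 + 2t^2 − 11t − 12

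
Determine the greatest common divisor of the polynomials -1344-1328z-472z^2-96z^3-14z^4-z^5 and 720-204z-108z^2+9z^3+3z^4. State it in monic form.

24+10z+z^2

Repeated division with remainder:
  -z^5-14z^4-96z^3-472z^2-1328z-1344 = (-(1/3)z-11/3)(3z^4+9z^3-108z^2-204z+720) + (-99z^3-936z^2-1836z+1296)
  3z^4+9z^3-108z^2-204z+720 = (-(1/33)z+71/363)(-99z^3-936z^2-1836z+1296) + ((2352/121)z^2+(23520/121)z+56448/121)
  -99z^3-936z^2-1836z+1296 = (-(3993/784)z+1089/392)((2352/121)z^2+(23520/121)z+56448/121) + (0)
Last nonzero remainder: (2352/121)z^2+(23520/121)z+56448/121. Dividing through by 2352/121 gives the monic gcd z^2+10z+24.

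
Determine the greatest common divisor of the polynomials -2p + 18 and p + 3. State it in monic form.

1

By polynomial division,
  -2p + 18 = (-2)(p + 3) + (24)
  p + 3 = ((1/24)p + 1/8)(24) + (0)
The last nonzero remainder is the constant 24, so the polynomials are coprime and gcd = 1.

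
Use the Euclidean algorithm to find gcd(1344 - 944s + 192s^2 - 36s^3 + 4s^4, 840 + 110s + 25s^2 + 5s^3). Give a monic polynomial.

By polynomial division,
  4s^4 - 36s^3 + 192s^2 - 944s + 1344 = ((4/5)s - 56/5)(5s^3 + 25s^2 + 110s + 840) + (384s^2 - 384s + 10752)
  5s^3 + 25s^2 + 110s + 840 = ((5/384)s + 5/64)(384s^2 - 384s + 10752) + (0)
Last nonzero remainder: 384s^2 - 384s + 10752. Dividing through by 384 gives the monic gcd s^2 - s + 28.

28 - s + s^2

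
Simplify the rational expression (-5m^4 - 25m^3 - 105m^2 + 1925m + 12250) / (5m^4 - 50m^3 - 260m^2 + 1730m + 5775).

(-m^2 - 7m - 70)/(m^2 - 8m - 33)

By polynomial division,
  -5m^4 - 25m^3 - 105m^2 + 1925m + 12250 = (-1)(5m^4 - 50m^3 - 260m^2 + 1730m + 5775) + (-75m^3 - 365m^2 + 3655m + 18025)
  5m^4 - 50m^3 - 260m^2 + 1730m + 5775 = (-(1/15)m + 223/225)(-75m^3 - 365m^2 + 3655m + 18025) + ((15544/45)m^2 - (31088/45)m - 108808/9)
  -75m^3 - 365m^2 + 3655m + 18025 = (-(3375/15544)m - 23175/15544)((15544/45)m^2 - (31088/45)m - 108808/9) + (0)
Last nonzero remainder: (15544/45)m^2 - (31088/45)m - 108808/9. Dividing through by 15544/45 gives the monic gcd m^2 - 2m - 35.
Cancel m^2 - 2m - 35 from numerator and denominator to get the reduced form.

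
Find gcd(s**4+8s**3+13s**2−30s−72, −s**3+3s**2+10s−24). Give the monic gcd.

Euclidean algorithm in ℚ[s]:
  s**4+8s**3+13s**2−30s−72 = (−s−11)(−s**3+3s**2+10s−24) + (56s**2+56s−336)
  −s**3+3s**2+10s−24 = (−(1/56)s+1/14)(56s**2+56s−336) + (0)
Last nonzero remainder: 56s**2+56s−336. Dividing through by 56 gives the monic gcd s**2+s−6.

s**2+s−6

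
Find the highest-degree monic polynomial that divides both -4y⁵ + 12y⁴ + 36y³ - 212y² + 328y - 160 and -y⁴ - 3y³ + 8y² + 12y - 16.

Apply the Euclidean algorithm:
  -4y⁵ + 12y⁴ + 36y³ - 212y² + 328y - 160 = (4y - 24)(-y⁴ - 3y³ + 8y² + 12y - 16) + (-68y³ - 68y² + 680y - 544)
  -y⁴ - 3y³ + 8y² + 12y - 16 = ((1/68)y + 1/34)(-68y³ - 68y² + 680y - 544) + (0)
Last nonzero remainder: -68y³ - 68y² + 680y - 544. Dividing through by -68 gives the monic gcd y³ + y² - 10y + 8.

y³ + y² - 10y + 8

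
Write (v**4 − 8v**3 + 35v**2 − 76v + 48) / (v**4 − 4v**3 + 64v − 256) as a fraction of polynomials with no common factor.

By polynomial division,
  v**4 − 8v**3 + 35v**2 − 76v + 48 = (v**4 − 4v**3 + 64v − 256) + (−4v**3 + 35v**2 − 140v + 304)
  v**4 − 4v**3 + 64v − 256 = (−(1/4)v − 19/16)(−4v**3 + 35v**2 − 140v + 304) + ((105/16)v**2 − (105/4)v + 105)
  −4v**3 + 35v**2 − 140v + 304 = (−(64/105)v + 304/105)((105/16)v**2 − (105/4)v + 105) + (0)
Last nonzero remainder: (105/16)v**2 − (105/4)v + 105. Dividing through by 105/16 gives the monic gcd v**2 − 4v + 16.
Cancel v**2 − 4v + 16 from numerator and denominator to get the reduced form.

(v**2 − 4v + 3)/(v**2 − 16)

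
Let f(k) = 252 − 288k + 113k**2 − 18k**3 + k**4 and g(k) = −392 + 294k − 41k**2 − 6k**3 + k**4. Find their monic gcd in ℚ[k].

14 − 9k + k**2

By polynomial division,
  k**4 − 18k**3 + 113k**2 − 288k + 252 = (k**4 − 6k**3 − 41k**2 + 294k − 392) + (−12k**3 + 154k**2 − 582k + 644)
  k**4 − 6k**3 − 41k**2 + 294k − 392 = (−(1/12)k − 41/72)(−12k**3 + 154k**2 − 582k + 644) + (−(65/36)k**2 + (65/4)k − 455/18)
  −12k**3 + 154k**2 − 582k + 644 = ((432/65)k − 1656/65)(−(65/36)k**2 + (65/4)k − 455/18) + (0)
Last nonzero remainder: −(65/36)k**2 + (65/4)k − 455/18. Dividing through by −65/36 gives the monic gcd k**2 − 9k + 14.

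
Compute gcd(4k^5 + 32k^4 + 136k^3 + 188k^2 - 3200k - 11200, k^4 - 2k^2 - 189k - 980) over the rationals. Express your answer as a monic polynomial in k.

k^3 + 7k^2 + 47k + 140

By polynomial division,
  4k^5 + 32k^4 + 136k^3 + 188k^2 - 3200k - 11200 = (4k + 32)(k^4 - 2k^2 - 189k - 980) + (144k^3 + 1008k^2 + 6768k + 20160)
  k^4 - 2k^2 - 189k - 980 = ((1/144)k - 7/144)(144k^3 + 1008k^2 + 6768k + 20160) + (0)
Last nonzero remainder: 144k^3 + 1008k^2 + 6768k + 20160. Dividing through by 144 gives the monic gcd k^3 + 7k^2 + 47k + 140.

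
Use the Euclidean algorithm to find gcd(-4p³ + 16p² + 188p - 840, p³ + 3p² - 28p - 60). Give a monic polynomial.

Apply the Euclidean algorithm:
  -4p³ + 16p² + 188p - 840 = (-4)(p³ + 3p² - 28p - 60) + (28p² + 76p - 1080)
  p³ + 3p² - 28p - 60 = ((1/28)p + 1/98)(28p² + 76p - 1080) + ((480/49)p - 2400/49)
  28p² + 76p - 1080 = ((343/120)p + 441/20)((480/49)p - 2400/49) + (0)
Last nonzero remainder: (480/49)p - 2400/49. Dividing through by 480/49 gives the monic gcd p - 5.

p - 5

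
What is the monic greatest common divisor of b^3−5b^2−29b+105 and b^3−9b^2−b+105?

Apply the Euclidean algorithm:
  b^3−5b^2−29b+105 = (b^3−9b^2−b+105) + (4b^2−28b)
  b^3−9b^2−b+105 = ((1/4)b−1/2)(4b^2−28b) + (−15b+105)
  4b^2−28b = (−(4/15)b)(−15b+105) + (0)
Last nonzero remainder: −15b+105. Dividing through by −15 gives the monic gcd b−7.

b−7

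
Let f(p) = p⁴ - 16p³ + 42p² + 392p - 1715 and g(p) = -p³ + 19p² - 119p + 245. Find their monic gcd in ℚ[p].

p² - 14p + 49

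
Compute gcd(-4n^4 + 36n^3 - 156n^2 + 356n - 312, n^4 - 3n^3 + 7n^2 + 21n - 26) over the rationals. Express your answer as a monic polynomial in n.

n^2 - 4n + 13

Euclidean algorithm in ℚ[n]:
  -4n^4 + 36n^3 - 156n^2 + 356n - 312 = (-4)(n^4 - 3n^3 + 7n^2 + 21n - 26) + (24n^3 - 128n^2 + 440n - 416)
  n^4 - 3n^3 + 7n^2 + 21n - 26 = ((1/24)n + 7/72)(24n^3 - 128n^2 + 440n - 416) + ((10/9)n^2 - (40/9)n + 130/9)
  24n^3 - 128n^2 + 440n - 416 = ((108/5)n - 144/5)((10/9)n^2 - (40/9)n + 130/9) + (0)
Last nonzero remainder: (10/9)n^2 - (40/9)n + 130/9. Dividing through by 10/9 gives the monic gcd n^2 - 4n + 13.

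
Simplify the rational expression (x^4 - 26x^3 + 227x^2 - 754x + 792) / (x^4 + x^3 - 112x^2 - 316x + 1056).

Repeated division with remainder:
  x^4 - 26x^3 + 227x^2 - 754x + 792 = (x^4 + x^3 - 112x^2 - 316x + 1056) + (-27x^3 + 339x^2 - 438x - 264)
  x^4 + x^3 - 112x^2 - 316x + 1056 = (-(1/27)x - 122/243)(-27x^3 + 339x^2 - 438x - 264) + ((3400/81)x^2 - (44200/81)x + 74800/81)
  -27x^3 + 339x^2 - 438x - 264 = (-(2187/3400)x - 243/850)((3400/81)x^2 - (44200/81)x + 74800/81) + (0)
Last nonzero remainder: (3400/81)x^2 - (44200/81)x + 74800/81. Dividing through by 3400/81 gives the monic gcd x^2 - 13x + 22.
Cancel x^2 - 13x + 22 from numerator and denominator to get the reduced form.

(x^2 - 13x + 36)/(x^2 + 14x + 48)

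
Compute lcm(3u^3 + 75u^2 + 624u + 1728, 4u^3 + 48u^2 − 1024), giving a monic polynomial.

Repeated division with remainder:
  3u^3 + 75u^2 + 624u + 1728 = (3/4)(4u^3 + 48u^2 − 1024) + (39u^2 + 624u + 2496)
  4u^3 + 48u^2 − 1024 = ((4/39)u − 16/39)(39u^2 + 624u + 2496) + (0)
Last nonzero remainder: 39u^2 + 624u + 2496. Dividing through by 39 gives the monic gcd u^2 + 16u + 64.
Then lcm(f, g) = f·g / gcd(f, g); expanding and making the result monic gives the answer.

u^4 + 21u^3 + 108u^2 − 256u − 2304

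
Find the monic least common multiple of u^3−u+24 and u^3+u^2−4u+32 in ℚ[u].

Euclidean algorithm in ℚ[u]:
  u^3−u+24 = (u^3+u^2−4u+32) + (−u^2+3u−8)
  u^3+u^2−4u+32 = (−u−4)(−u^2+3u−8) + (0)
Last nonzero remainder: −u^2+3u−8. Dividing through by −1 gives the monic gcd u^2−3u+8.
Then lcm(f, g) = f·g / gcd(f, g); expanding and making the result monic gives the answer.

u^4+4u^3−u^2+20u+96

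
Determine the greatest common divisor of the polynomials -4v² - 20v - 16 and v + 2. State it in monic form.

Repeated division with remainder:
  -4v² - 20v - 16 = (-4v - 12)(v + 2) + (8)
  v + 2 = ((1/8)v + 1/4)(8) + (0)
The last nonzero remainder is the constant 8, so the polynomials are coprime and gcd = 1.

1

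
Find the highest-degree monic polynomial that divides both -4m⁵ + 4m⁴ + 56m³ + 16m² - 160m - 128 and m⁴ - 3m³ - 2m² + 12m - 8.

By polynomial division,
  -4m⁵ + 4m⁴ + 56m³ + 16m² - 160m - 128 = (-4m - 8)(m⁴ - 3m³ - 2m² + 12m - 8) + (24m³ + 48m² - 96m - 192)
  m⁴ - 3m³ - 2m² + 12m - 8 = ((1/24)m - 5/24)(24m³ + 48m² - 96m - 192) + (12m² - 48)
  24m³ + 48m² - 96m - 192 = (2m + 4)(12m² - 48) + (0)
Last nonzero remainder: 12m² - 48. Dividing through by 12 gives the monic gcd m² - 4.

m² - 4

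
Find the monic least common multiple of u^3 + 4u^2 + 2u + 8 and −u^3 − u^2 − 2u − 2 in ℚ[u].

u^4 + 5u^3 + 6u^2 + 10u + 8

Euclidean algorithm in ℚ[u]:
  u^3 + 4u^2 + 2u + 8 = (−1)(−u^3 − u^2 − 2u − 2) + (3u^2 + 6)
  −u^3 − u^2 − 2u − 2 = (−(1/3)u − 1/3)(3u^2 + 6) + (0)
Last nonzero remainder: 3u^2 + 6. Dividing through by 3 gives the monic gcd u^2 + 2.
Then lcm(f, g) = f·g / gcd(f, g); expanding and making the result monic gives the answer.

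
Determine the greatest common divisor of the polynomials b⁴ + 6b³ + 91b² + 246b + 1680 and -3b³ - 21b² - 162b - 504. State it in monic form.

Repeated division with remainder:
  b⁴ + 6b³ + 91b² + 246b + 1680 = (-(1/3)b + 1/3)(-3b³ - 21b² - 162b - 504) + (44b² + 132b + 1848)
  -3b³ - 21b² - 162b - 504 = (-(3/44)b - 3/11)(44b² + 132b + 1848) + (0)
Last nonzero remainder: 44b² + 132b + 1848. Dividing through by 44 gives the monic gcd b² + 3b + 42.

b² + 3b + 42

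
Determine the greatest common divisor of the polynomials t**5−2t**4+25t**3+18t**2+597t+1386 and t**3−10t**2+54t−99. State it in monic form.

Apply the Euclidean algorithm:
  t**5−2t**4+25t**3+18t**2+597t+1386 = (t**2+8t+51)(t**3−10t**2+54t−99) + (195t**2−1365t+6435)
  t**3−10t**2+54t−99 = ((1/195)t−1/65)(195t**2−1365t+6435) + (0)
Last nonzero remainder: 195t**2−1365t+6435. Dividing through by 195 gives the monic gcd t**2−7t+33.

t**2−7t+33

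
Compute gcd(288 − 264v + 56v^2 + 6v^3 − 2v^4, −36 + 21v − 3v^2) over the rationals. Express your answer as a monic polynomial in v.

Apply the Euclidean algorithm:
  −2v^4 + 6v^3 + 56v^2 − 264v + 288 = ((2/3)v^2 + (8/3)v − 8)(−3v^2 + 21v − 36) + (0)
Last nonzero remainder: −3v^2 + 21v − 36. Dividing through by −3 gives the monic gcd v^2 − 7v + 12.

12 − 7v + v^2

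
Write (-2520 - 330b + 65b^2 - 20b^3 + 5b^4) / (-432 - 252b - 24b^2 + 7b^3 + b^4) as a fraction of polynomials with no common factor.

By polynomial division,
  5b^4 - 20b^3 + 65b^2 - 330b - 2520 = (5)(b^4 + 7b^3 - 24b^2 - 252b - 432) + (-55b^3 + 185b^2 + 930b - 360)
  b^4 + 7b^3 - 24b^2 - 252b - 432 = (-(1/55)b - 114/605)(-55b^3 + 185b^2 + 930b - 360) + ((3360/121)b^2 - (10080/121)b - 60480/121)
  -55b^3 + 185b^2 + 930b - 360 = (-(1331/672)b + 121/168)((3360/121)b^2 - (10080/121)b - 60480/121) + (0)
Last nonzero remainder: (3360/121)b^2 - (10080/121)b - 60480/121. Dividing through by 3360/121 gives the monic gcd b^2 - 3b - 18.
Cancel b^2 - 3b - 18 from numerator and denominator to get the reduced form.

(140 - 5b + 5b^2)/(24 + 10b + b^2)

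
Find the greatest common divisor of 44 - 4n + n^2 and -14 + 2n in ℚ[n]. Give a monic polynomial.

1

Euclidean algorithm in ℚ[n]:
  n^2 - 4n + 44 = ((1/2)n + 3/2)(2n - 14) + (65)
  2n - 14 = ((2/65)n - 14/65)(65) + (0)
The last nonzero remainder is the constant 65, so the polynomials are coprime and gcd = 1.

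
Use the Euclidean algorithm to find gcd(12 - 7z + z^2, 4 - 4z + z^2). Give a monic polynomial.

1

Euclidean algorithm in ℚ[z]:
  z^2 - 7z + 12 = (z^2 - 4z + 4) + (-3z + 8)
  z^2 - 4z + 4 = (-(1/3)z + 4/9)(-3z + 8) + (4/9)
  -3z + 8 = (-(27/4)z + 18)(4/9) + (0)
The last nonzero remainder is the constant 4/9, so the polynomials are coprime and gcd = 1.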